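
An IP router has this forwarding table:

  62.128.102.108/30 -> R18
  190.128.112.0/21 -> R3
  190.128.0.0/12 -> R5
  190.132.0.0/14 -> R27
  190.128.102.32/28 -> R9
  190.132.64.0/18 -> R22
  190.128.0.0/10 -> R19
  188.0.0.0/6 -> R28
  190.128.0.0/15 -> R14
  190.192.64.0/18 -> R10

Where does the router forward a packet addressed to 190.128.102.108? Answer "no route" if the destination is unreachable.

Routes whose prefix contains 190.128.102.108:
  188.0.0.0/6 (188.0.0.0 - 191.255.255.255) -> R28
  190.128.0.0/10 (190.128.0.0 - 190.191.255.255) -> R19
  190.128.0.0/12 (190.128.0.0 - 190.143.255.255) -> R5
  190.128.0.0/15 (190.128.0.0 - 190.129.255.255) -> R14
More-specific entries that do NOT match:
  62.128.102.108/30 (62.128.102.108 - 62.128.102.111) does not contain 190.128.102.108
  190.128.102.32/28 (190.128.102.32 - 190.128.102.47) does not contain 190.128.102.108
  190.128.112.0/21 (190.128.112.0 - 190.128.119.255) does not contain 190.128.102.108
  190.132.64.0/18 (190.132.64.0 - 190.132.127.255) does not contain 190.128.102.108
  190.192.64.0/18 (190.192.64.0 - 190.192.127.255) does not contain 190.128.102.108
Longest matching prefix is /15 -> next hop R14.

R14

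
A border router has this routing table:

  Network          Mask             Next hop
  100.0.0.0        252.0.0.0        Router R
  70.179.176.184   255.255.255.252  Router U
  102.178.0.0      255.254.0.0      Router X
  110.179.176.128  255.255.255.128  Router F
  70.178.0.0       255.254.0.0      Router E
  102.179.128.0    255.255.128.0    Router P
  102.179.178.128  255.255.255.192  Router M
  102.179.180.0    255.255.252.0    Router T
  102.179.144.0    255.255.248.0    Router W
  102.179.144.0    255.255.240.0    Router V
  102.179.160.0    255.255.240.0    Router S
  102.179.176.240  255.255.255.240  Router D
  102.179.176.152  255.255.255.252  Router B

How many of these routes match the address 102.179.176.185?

Prefixes containing 102.179.176.185:
  100.0.0.0/6 (100.0.0.0 - 103.255.255.255)
  102.178.0.0/15 (102.178.0.0 - 102.179.255.255)
  102.179.128.0/17 (102.179.128.0 - 102.179.255.255)
Total matching entries: 3.

3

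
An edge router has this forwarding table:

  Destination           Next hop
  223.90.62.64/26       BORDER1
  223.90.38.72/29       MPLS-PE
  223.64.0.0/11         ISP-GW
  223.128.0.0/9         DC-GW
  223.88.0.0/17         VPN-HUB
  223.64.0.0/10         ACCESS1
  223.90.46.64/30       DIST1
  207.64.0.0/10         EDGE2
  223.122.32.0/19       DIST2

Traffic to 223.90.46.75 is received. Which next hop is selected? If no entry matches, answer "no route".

ISP-GW

Routes whose prefix contains 223.90.46.75:
  223.64.0.0/10 (223.64.0.0 - 223.127.255.255) -> ACCESS1
  223.64.0.0/11 (223.64.0.0 - 223.95.255.255) -> ISP-GW
More-specific entries that do NOT match:
  223.90.46.64/30 (223.90.46.64 - 223.90.46.67) does not contain 223.90.46.75
  223.90.38.72/29 (223.90.38.72 - 223.90.38.79) does not contain 223.90.46.75
  223.90.62.64/26 (223.90.62.64 - 223.90.62.127) does not contain 223.90.46.75
  223.122.32.0/19 (223.122.32.0 - 223.122.63.255) does not contain 223.90.46.75
  223.88.0.0/17 (223.88.0.0 - 223.88.127.255) does not contain 223.90.46.75
Longest matching prefix is /11 -> next hop ISP-GW.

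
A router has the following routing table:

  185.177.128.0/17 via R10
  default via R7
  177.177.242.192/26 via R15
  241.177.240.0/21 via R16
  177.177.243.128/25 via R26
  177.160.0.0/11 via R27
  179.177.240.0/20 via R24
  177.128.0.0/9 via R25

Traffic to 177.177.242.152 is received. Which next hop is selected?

R27

Routes whose prefix contains 177.177.242.152:
  0.0.0.0/0 (default, matches everything) -> R7
  177.128.0.0/9 (177.128.0.0 - 177.255.255.255) -> R25
  177.160.0.0/11 (177.160.0.0 - 177.191.255.255) -> R27
More-specific entries that do NOT match:
  177.177.242.192/26 (177.177.242.192 - 177.177.242.255) does not contain 177.177.242.152
  177.177.243.128/25 (177.177.243.128 - 177.177.243.255) does not contain 177.177.242.152
  241.177.240.0/21 (241.177.240.0 - 241.177.247.255) does not contain 177.177.242.152
  179.177.240.0/20 (179.177.240.0 - 179.177.255.255) does not contain 177.177.242.152
  185.177.128.0/17 (185.177.128.0 - 185.177.255.255) does not contain 177.177.242.152
Longest matching prefix is /11 -> next hop R27.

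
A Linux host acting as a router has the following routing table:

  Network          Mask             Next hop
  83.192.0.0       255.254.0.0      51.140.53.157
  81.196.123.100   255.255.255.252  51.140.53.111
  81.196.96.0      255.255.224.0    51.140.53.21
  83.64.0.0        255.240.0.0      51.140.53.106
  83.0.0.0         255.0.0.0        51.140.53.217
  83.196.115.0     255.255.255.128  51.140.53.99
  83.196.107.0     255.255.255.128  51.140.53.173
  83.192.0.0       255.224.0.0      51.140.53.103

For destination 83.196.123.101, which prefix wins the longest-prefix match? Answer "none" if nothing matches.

83.192.0.0/11

Entries matching 83.196.123.101:
  83.0.0.0/8 (83.0.0.0 - 83.255.255.255)
  83.192.0.0/11 (83.192.0.0 - 83.223.255.255)
Most specific is 83.192.0.0/11.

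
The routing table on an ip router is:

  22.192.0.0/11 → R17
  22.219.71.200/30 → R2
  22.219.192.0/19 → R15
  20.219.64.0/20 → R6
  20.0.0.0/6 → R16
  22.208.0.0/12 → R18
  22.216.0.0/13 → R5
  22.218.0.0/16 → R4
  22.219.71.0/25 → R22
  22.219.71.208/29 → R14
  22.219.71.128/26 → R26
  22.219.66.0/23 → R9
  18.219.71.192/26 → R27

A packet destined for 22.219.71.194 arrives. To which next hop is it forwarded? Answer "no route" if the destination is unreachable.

Routes whose prefix contains 22.219.71.194:
  20.0.0.0/6 (20.0.0.0 - 23.255.255.255) -> R16
  22.192.0.0/11 (22.192.0.0 - 22.223.255.255) -> R17
  22.208.0.0/12 (22.208.0.0 - 22.223.255.255) -> R18
  22.216.0.0/13 (22.216.0.0 - 22.223.255.255) -> R5
More-specific entries that do NOT match:
  22.219.71.200/30 (22.219.71.200 - 22.219.71.203) does not contain 22.219.71.194
  22.219.71.208/29 (22.219.71.208 - 22.219.71.215) does not contain 22.219.71.194
  22.219.71.128/26 (22.219.71.128 - 22.219.71.191) does not contain 22.219.71.194
  18.219.71.192/26 (18.219.71.192 - 18.219.71.255) does not contain 22.219.71.194
  22.219.71.0/25 (22.219.71.0 - 22.219.71.127) does not contain 22.219.71.194
  22.219.66.0/23 (22.219.66.0 - 22.219.67.255) does not contain 22.219.71.194
  20.219.64.0/20 (20.219.64.0 - 20.219.79.255) does not contain 22.219.71.194
  22.219.192.0/19 (22.219.192.0 - 22.219.223.255) does not contain 22.219.71.194
  22.218.0.0/16 (22.218.0.0 - 22.218.255.255) does not contain 22.219.71.194
Longest matching prefix is /13 -> next hop R5.

R5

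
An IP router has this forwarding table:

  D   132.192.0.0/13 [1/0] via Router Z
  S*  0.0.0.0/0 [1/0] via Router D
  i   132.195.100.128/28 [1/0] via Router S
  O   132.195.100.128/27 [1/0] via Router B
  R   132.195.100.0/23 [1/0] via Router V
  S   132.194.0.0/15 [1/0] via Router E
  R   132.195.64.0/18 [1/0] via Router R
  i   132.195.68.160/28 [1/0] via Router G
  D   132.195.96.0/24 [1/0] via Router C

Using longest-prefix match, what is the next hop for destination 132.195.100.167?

Routes whose prefix contains 132.195.100.167:
  0.0.0.0/0 (default, matches everything) -> Router D
  132.192.0.0/13 (132.192.0.0 - 132.199.255.255) -> Router Z
  132.194.0.0/15 (132.194.0.0 - 132.195.255.255) -> Router E
  132.195.64.0/18 (132.195.64.0 - 132.195.127.255) -> Router R
  132.195.100.0/23 (132.195.100.0 - 132.195.101.255) -> Router V
More-specific entries that do NOT match:
  132.195.100.128/28 (132.195.100.128 - 132.195.100.143) does not contain 132.195.100.167
  132.195.68.160/28 (132.195.68.160 - 132.195.68.175) does not contain 132.195.100.167
  132.195.100.128/27 (132.195.100.128 - 132.195.100.159) does not contain 132.195.100.167
  132.195.96.0/24 (132.195.96.0 - 132.195.96.255) does not contain 132.195.100.167
Longest matching prefix is /23 -> next hop Router V.

Router V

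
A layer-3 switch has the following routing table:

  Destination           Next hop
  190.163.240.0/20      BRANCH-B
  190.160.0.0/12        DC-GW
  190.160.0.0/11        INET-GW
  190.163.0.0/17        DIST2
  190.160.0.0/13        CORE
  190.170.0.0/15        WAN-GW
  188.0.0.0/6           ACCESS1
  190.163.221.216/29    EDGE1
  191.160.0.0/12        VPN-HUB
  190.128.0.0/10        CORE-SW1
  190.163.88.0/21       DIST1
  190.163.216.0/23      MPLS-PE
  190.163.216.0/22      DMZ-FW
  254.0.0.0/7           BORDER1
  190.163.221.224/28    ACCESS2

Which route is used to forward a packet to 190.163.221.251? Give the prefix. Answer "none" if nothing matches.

190.160.0.0/13

Entries matching 190.163.221.251:
  188.0.0.0/6 (188.0.0.0 - 191.255.255.255)
  190.128.0.0/10 (190.128.0.0 - 190.191.255.255)
  190.160.0.0/11 (190.160.0.0 - 190.191.255.255)
  190.160.0.0/12 (190.160.0.0 - 190.175.255.255)
  190.160.0.0/13 (190.160.0.0 - 190.167.255.255)
Most specific is 190.160.0.0/13.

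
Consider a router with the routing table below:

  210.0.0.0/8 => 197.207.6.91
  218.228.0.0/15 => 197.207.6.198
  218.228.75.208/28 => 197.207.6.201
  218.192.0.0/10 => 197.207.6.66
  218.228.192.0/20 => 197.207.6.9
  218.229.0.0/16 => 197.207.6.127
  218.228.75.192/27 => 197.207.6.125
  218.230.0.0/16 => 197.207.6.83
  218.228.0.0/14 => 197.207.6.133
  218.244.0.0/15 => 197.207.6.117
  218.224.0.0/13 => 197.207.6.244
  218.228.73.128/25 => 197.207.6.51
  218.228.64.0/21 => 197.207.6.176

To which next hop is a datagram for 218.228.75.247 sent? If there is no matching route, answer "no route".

Routes whose prefix contains 218.228.75.247:
  218.192.0.0/10 (218.192.0.0 - 218.255.255.255) -> 197.207.6.66
  218.224.0.0/13 (218.224.0.0 - 218.231.255.255) -> 197.207.6.244
  218.228.0.0/14 (218.228.0.0 - 218.231.255.255) -> 197.207.6.133
  218.228.0.0/15 (218.228.0.0 - 218.229.255.255) -> 197.207.6.198
More-specific entries that do NOT match:
  218.228.75.208/28 (218.228.75.208 - 218.228.75.223) does not contain 218.228.75.247
  218.228.75.192/27 (218.228.75.192 - 218.228.75.223) does not contain 218.228.75.247
  218.228.73.128/25 (218.228.73.128 - 218.228.73.255) does not contain 218.228.75.247
  218.228.64.0/21 (218.228.64.0 - 218.228.71.255) does not contain 218.228.75.247
  218.228.192.0/20 (218.228.192.0 - 218.228.207.255) does not contain 218.228.75.247
  218.229.0.0/16 (218.229.0.0 - 218.229.255.255) does not contain 218.228.75.247
  218.230.0.0/16 (218.230.0.0 - 218.230.255.255) does not contain 218.228.75.247
Longest matching prefix is /15 -> next hop 197.207.6.198.

197.207.6.198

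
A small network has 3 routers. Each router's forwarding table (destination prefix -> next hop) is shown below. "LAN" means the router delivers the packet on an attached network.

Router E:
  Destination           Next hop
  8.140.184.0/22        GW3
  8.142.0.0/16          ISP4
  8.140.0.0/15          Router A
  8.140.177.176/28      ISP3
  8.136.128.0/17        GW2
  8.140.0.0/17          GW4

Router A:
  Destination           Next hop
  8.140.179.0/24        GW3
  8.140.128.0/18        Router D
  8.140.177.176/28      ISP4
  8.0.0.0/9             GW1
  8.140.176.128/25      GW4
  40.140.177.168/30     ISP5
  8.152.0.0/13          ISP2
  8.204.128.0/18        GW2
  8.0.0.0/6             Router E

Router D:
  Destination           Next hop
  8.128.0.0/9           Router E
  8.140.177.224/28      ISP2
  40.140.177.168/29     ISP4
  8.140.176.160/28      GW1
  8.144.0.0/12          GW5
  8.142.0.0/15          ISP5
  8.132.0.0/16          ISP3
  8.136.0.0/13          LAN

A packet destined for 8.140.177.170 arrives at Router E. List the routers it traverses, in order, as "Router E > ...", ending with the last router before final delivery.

At Router E: longest match for 8.140.177.170 is 8.140.0.0/15 -> Router A
At Router A: longest match for 8.140.177.170 is 8.140.128.0/18 -> Router D
At Router D: longest match for 8.140.177.170 is 8.136.0.0/13 -> LAN

Router E > Router A > Router D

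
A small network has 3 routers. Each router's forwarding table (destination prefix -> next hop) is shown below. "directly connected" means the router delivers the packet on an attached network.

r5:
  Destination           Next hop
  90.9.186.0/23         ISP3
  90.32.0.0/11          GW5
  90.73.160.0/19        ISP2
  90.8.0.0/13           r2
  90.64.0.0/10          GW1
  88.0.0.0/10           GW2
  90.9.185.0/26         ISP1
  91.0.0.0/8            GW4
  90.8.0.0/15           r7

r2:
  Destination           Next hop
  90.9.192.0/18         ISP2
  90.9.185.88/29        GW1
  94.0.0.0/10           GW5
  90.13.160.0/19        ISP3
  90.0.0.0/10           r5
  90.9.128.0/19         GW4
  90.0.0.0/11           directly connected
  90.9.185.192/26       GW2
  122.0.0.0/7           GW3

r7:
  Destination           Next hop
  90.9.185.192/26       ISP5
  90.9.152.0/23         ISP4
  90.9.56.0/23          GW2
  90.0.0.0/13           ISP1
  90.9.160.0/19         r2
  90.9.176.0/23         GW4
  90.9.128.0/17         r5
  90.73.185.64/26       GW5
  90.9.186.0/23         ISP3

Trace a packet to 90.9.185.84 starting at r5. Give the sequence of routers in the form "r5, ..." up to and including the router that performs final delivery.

At r5: longest match for 90.9.185.84 is 90.8.0.0/15 -> r7
At r7: longest match for 90.9.185.84 is 90.9.160.0/19 -> r2
At r2: longest match for 90.9.185.84 is 90.0.0.0/11 -> directly connected

r5, r7, r2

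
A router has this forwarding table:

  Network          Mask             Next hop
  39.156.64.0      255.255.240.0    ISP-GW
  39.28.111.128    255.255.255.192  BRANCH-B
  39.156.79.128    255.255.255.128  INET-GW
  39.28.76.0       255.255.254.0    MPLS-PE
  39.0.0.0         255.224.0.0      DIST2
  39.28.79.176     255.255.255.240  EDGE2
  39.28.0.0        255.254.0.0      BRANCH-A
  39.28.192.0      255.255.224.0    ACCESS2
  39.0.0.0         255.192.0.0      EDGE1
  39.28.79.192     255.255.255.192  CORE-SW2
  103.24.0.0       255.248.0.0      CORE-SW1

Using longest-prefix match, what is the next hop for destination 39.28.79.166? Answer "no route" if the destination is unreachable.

Routes whose prefix contains 39.28.79.166:
  39.0.0.0/10 (39.0.0.0 - 39.63.255.255) -> EDGE1
  39.0.0.0/11 (39.0.0.0 - 39.31.255.255) -> DIST2
  39.28.0.0/15 (39.28.0.0 - 39.29.255.255) -> BRANCH-A
More-specific entries that do NOT match:
  39.28.79.176/28 (39.28.79.176 - 39.28.79.191) does not contain 39.28.79.166
  39.28.111.128/26 (39.28.111.128 - 39.28.111.191) does not contain 39.28.79.166
  39.28.79.192/26 (39.28.79.192 - 39.28.79.255) does not contain 39.28.79.166
  39.156.79.128/25 (39.156.79.128 - 39.156.79.255) does not contain 39.28.79.166
  39.28.76.0/23 (39.28.76.0 - 39.28.77.255) does not contain 39.28.79.166
  39.156.64.0/20 (39.156.64.0 - 39.156.79.255) does not contain 39.28.79.166
  39.28.192.0/19 (39.28.192.0 - 39.28.223.255) does not contain 39.28.79.166
Longest matching prefix is /15 -> next hop BRANCH-A.

BRANCH-A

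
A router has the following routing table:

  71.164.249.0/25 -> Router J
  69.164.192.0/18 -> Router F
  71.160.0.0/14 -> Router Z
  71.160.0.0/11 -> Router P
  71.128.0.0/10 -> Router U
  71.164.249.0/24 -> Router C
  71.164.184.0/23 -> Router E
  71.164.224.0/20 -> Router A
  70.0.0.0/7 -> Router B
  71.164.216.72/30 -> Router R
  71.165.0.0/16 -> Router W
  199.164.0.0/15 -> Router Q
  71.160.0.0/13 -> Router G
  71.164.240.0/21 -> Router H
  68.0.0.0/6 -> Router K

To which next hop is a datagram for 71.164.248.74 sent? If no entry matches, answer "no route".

Router G

Routes whose prefix contains 71.164.248.74:
  68.0.0.0/6 (68.0.0.0 - 71.255.255.255) -> Router K
  70.0.0.0/7 (70.0.0.0 - 71.255.255.255) -> Router B
  71.128.0.0/10 (71.128.0.0 - 71.191.255.255) -> Router U
  71.160.0.0/11 (71.160.0.0 - 71.191.255.255) -> Router P
  71.160.0.0/13 (71.160.0.0 - 71.167.255.255) -> Router G
More-specific entries that do NOT match:
  71.164.216.72/30 (71.164.216.72 - 71.164.216.75) does not contain 71.164.248.74
  71.164.249.0/25 (71.164.249.0 - 71.164.249.127) does not contain 71.164.248.74
  71.164.249.0/24 (71.164.249.0 - 71.164.249.255) does not contain 71.164.248.74
  71.164.184.0/23 (71.164.184.0 - 71.164.185.255) does not contain 71.164.248.74
  71.164.240.0/21 (71.164.240.0 - 71.164.247.255) does not contain 71.164.248.74
  71.164.224.0/20 (71.164.224.0 - 71.164.239.255) does not contain 71.164.248.74
  69.164.192.0/18 (69.164.192.0 - 69.164.255.255) does not contain 71.164.248.74
  71.165.0.0/16 (71.165.0.0 - 71.165.255.255) does not contain 71.164.248.74
  199.164.0.0/15 (199.164.0.0 - 199.165.255.255) does not contain 71.164.248.74
  71.160.0.0/14 (71.160.0.0 - 71.163.255.255) does not contain 71.164.248.74
Longest matching prefix is /13 -> next hop Router G.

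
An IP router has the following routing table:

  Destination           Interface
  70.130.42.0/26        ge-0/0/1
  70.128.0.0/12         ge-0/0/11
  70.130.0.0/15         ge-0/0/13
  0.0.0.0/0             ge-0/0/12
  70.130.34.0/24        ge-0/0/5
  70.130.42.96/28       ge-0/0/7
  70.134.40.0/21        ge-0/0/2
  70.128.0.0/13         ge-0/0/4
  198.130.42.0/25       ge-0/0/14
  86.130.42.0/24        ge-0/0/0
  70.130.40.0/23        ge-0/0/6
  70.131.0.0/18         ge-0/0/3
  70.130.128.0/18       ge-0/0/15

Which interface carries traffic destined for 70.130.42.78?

Routes whose prefix contains 70.130.42.78:
  0.0.0.0/0 (default, matches everything) -> ge-0/0/12
  70.128.0.0/12 (70.128.0.0 - 70.143.255.255) -> ge-0/0/11
  70.128.0.0/13 (70.128.0.0 - 70.135.255.255) -> ge-0/0/4
  70.130.0.0/15 (70.130.0.0 - 70.131.255.255) -> ge-0/0/13
More-specific entries that do NOT match:
  70.130.42.96/28 (70.130.42.96 - 70.130.42.111) does not contain 70.130.42.78
  70.130.42.0/26 (70.130.42.0 - 70.130.42.63) does not contain 70.130.42.78
  198.130.42.0/25 (198.130.42.0 - 198.130.42.127) does not contain 70.130.42.78
  70.130.34.0/24 (70.130.34.0 - 70.130.34.255) does not contain 70.130.42.78
  86.130.42.0/24 (86.130.42.0 - 86.130.42.255) does not contain 70.130.42.78
  70.130.40.0/23 (70.130.40.0 - 70.130.41.255) does not contain 70.130.42.78
  70.134.40.0/21 (70.134.40.0 - 70.134.47.255) does not contain 70.130.42.78
  70.131.0.0/18 (70.131.0.0 - 70.131.63.255) does not contain 70.130.42.78
  70.130.128.0/18 (70.130.128.0 - 70.130.191.255) does not contain 70.130.42.78
Longest matching prefix is /15 -> interface ge-0/0/13.

ge-0/0/13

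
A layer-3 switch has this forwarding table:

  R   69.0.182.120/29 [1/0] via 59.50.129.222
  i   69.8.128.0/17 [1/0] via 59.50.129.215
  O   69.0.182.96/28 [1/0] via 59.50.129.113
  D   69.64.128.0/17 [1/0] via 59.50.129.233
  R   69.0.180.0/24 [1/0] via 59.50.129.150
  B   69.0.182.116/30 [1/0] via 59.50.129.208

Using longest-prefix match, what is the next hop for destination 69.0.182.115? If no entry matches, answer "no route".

No entry's prefix contains 69.0.182.115; there is no default route.

no route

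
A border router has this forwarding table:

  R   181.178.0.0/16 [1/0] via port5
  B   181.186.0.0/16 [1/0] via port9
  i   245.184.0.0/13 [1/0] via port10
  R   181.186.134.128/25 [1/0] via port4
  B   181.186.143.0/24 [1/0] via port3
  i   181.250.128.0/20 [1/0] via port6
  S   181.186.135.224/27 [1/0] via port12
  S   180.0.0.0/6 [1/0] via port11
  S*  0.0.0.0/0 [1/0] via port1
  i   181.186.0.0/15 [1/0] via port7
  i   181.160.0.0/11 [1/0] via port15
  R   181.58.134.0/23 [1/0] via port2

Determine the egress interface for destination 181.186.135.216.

Routes whose prefix contains 181.186.135.216:
  0.0.0.0/0 (default, matches everything) -> port1
  180.0.0.0/6 (180.0.0.0 - 183.255.255.255) -> port11
  181.160.0.0/11 (181.160.0.0 - 181.191.255.255) -> port15
  181.186.0.0/15 (181.186.0.0 - 181.187.255.255) -> port7
  181.186.0.0/16 (181.186.0.0 - 181.186.255.255) -> port9
More-specific entries that do NOT match:
  181.186.135.224/27 (181.186.135.224 - 181.186.135.255) does not contain 181.186.135.216
  181.186.134.128/25 (181.186.134.128 - 181.186.134.255) does not contain 181.186.135.216
  181.186.143.0/24 (181.186.143.0 - 181.186.143.255) does not contain 181.186.135.216
  181.58.134.0/23 (181.58.134.0 - 181.58.135.255) does not contain 181.186.135.216
  181.250.128.0/20 (181.250.128.0 - 181.250.143.255) does not contain 181.186.135.216
Longest matching prefix is /16 -> interface port9.

port9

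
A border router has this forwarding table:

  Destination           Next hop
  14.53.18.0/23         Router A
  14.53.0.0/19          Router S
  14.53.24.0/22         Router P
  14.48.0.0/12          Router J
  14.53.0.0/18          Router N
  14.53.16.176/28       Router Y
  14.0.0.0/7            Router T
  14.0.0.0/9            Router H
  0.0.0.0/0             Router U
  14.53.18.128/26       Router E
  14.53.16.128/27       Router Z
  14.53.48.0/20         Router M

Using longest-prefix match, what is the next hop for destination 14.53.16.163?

Router S

Routes whose prefix contains 14.53.16.163:
  0.0.0.0/0 (default, matches everything) -> Router U
  14.0.0.0/7 (14.0.0.0 - 15.255.255.255) -> Router T
  14.0.0.0/9 (14.0.0.0 - 14.127.255.255) -> Router H
  14.48.0.0/12 (14.48.0.0 - 14.63.255.255) -> Router J
  14.53.0.0/18 (14.53.0.0 - 14.53.63.255) -> Router N
  14.53.0.0/19 (14.53.0.0 - 14.53.31.255) -> Router S
More-specific entries that do NOT match:
  14.53.16.176/28 (14.53.16.176 - 14.53.16.191) does not contain 14.53.16.163
  14.53.16.128/27 (14.53.16.128 - 14.53.16.159) does not contain 14.53.16.163
  14.53.18.128/26 (14.53.18.128 - 14.53.18.191) does not contain 14.53.16.163
  14.53.18.0/23 (14.53.18.0 - 14.53.19.255) does not contain 14.53.16.163
  14.53.24.0/22 (14.53.24.0 - 14.53.27.255) does not contain 14.53.16.163
  14.53.48.0/20 (14.53.48.0 - 14.53.63.255) does not contain 14.53.16.163
Longest matching prefix is /19 -> next hop Router S.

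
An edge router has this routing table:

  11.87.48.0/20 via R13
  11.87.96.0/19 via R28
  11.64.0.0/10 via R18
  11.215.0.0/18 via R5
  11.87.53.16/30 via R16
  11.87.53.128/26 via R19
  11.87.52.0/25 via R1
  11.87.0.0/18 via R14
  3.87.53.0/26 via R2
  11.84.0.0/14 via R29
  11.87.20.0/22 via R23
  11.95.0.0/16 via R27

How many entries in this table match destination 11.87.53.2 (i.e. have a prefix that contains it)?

Prefixes containing 11.87.53.2:
  11.64.0.0/10 (11.64.0.0 - 11.127.255.255)
  11.84.0.0/14 (11.84.0.0 - 11.87.255.255)
  11.87.0.0/18 (11.87.0.0 - 11.87.63.255)
  11.87.48.0/20 (11.87.48.0 - 11.87.63.255)
Total matching entries: 4.

4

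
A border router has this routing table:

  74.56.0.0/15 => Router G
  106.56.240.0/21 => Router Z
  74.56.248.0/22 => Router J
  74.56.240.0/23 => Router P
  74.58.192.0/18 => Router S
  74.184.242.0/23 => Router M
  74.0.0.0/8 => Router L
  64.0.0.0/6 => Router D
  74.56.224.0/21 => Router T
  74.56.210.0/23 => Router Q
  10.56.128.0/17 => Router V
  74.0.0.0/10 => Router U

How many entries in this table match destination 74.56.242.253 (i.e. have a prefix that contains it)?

3

Prefixes containing 74.56.242.253:
  74.0.0.0/8 (74.0.0.0 - 74.255.255.255)
  74.0.0.0/10 (74.0.0.0 - 74.63.255.255)
  74.56.0.0/15 (74.56.0.0 - 74.57.255.255)
Total matching entries: 3.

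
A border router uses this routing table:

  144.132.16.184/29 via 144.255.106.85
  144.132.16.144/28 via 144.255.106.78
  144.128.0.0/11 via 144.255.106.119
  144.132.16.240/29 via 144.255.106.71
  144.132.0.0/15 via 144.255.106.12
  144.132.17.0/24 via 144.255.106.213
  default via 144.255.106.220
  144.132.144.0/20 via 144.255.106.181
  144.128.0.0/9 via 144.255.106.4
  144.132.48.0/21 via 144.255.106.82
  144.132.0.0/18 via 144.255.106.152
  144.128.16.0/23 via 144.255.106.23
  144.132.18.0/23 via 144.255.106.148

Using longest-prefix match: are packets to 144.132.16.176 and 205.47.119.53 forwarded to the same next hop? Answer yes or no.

no

144.132.16.176: longest match 144.132.0.0/18 -> 144.255.106.152
205.47.119.53: longest match 0.0.0.0/0 -> 144.255.106.220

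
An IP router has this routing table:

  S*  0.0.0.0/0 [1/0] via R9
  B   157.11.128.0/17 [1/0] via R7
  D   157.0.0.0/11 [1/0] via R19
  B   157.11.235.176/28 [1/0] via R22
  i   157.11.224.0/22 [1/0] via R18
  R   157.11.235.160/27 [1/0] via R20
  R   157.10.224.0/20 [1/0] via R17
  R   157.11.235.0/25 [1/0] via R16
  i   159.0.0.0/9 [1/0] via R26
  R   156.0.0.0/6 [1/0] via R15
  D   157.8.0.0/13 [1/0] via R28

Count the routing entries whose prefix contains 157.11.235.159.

Prefixes containing 157.11.235.159:
  0.0.0.0/0 (default, matches everything)
  156.0.0.0/6 (156.0.0.0 - 159.255.255.255)
  157.0.0.0/11 (157.0.0.0 - 157.31.255.255)
  157.8.0.0/13 (157.8.0.0 - 157.15.255.255)
  157.11.128.0/17 (157.11.128.0 - 157.11.255.255)
Total matching entries: 5.

5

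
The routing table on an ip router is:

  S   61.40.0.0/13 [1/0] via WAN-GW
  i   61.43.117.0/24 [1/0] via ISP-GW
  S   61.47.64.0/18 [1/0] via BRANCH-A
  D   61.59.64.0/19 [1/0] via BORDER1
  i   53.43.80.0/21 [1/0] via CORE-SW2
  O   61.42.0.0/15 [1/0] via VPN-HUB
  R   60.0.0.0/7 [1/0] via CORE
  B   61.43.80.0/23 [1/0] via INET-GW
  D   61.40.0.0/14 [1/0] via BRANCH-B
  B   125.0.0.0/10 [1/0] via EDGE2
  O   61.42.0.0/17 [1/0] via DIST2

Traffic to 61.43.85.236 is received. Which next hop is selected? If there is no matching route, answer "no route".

Routes whose prefix contains 61.43.85.236:
  60.0.0.0/7 (60.0.0.0 - 61.255.255.255) -> CORE
  61.40.0.0/13 (61.40.0.0 - 61.47.255.255) -> WAN-GW
  61.40.0.0/14 (61.40.0.0 - 61.43.255.255) -> BRANCH-B
  61.42.0.0/15 (61.42.0.0 - 61.43.255.255) -> VPN-HUB
More-specific entries that do NOT match:
  61.43.117.0/24 (61.43.117.0 - 61.43.117.255) does not contain 61.43.85.236
  61.43.80.0/23 (61.43.80.0 - 61.43.81.255) does not contain 61.43.85.236
  53.43.80.0/21 (53.43.80.0 - 53.43.87.255) does not contain 61.43.85.236
  61.59.64.0/19 (61.59.64.0 - 61.59.95.255) does not contain 61.43.85.236
  61.47.64.0/18 (61.47.64.0 - 61.47.127.255) does not contain 61.43.85.236
  61.42.0.0/17 (61.42.0.0 - 61.42.127.255) does not contain 61.43.85.236
Longest matching prefix is /15 -> next hop VPN-HUB.

VPN-HUB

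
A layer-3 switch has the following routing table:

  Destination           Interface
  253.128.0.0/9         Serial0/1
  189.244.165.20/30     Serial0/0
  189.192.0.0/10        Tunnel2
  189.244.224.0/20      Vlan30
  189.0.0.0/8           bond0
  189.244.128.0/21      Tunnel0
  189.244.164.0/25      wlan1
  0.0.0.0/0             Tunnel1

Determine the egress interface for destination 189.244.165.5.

Tunnel2

Routes whose prefix contains 189.244.165.5:
  0.0.0.0/0 (default, matches everything) -> Tunnel1
  189.0.0.0/8 (189.0.0.0 - 189.255.255.255) -> bond0
  189.192.0.0/10 (189.192.0.0 - 189.255.255.255) -> Tunnel2
More-specific entries that do NOT match:
  189.244.165.20/30 (189.244.165.20 - 189.244.165.23) does not contain 189.244.165.5
  189.244.164.0/25 (189.244.164.0 - 189.244.164.127) does not contain 189.244.165.5
  189.244.128.0/21 (189.244.128.0 - 189.244.135.255) does not contain 189.244.165.5
  189.244.224.0/20 (189.244.224.0 - 189.244.239.255) does not contain 189.244.165.5
Longest matching prefix is /10 -> interface Tunnel2.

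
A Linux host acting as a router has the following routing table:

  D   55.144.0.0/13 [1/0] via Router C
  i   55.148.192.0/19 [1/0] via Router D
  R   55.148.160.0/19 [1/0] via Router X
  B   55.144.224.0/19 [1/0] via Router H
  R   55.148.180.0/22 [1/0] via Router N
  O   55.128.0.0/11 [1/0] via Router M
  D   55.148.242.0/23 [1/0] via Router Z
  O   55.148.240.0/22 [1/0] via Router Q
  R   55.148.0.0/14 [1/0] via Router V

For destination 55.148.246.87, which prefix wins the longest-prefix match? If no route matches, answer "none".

55.148.0.0/14

Entries matching 55.148.246.87:
  55.128.0.0/11 (55.128.0.0 - 55.159.255.255)
  55.144.0.0/13 (55.144.0.0 - 55.151.255.255)
  55.148.0.0/14 (55.148.0.0 - 55.151.255.255)
Most specific is 55.148.0.0/14.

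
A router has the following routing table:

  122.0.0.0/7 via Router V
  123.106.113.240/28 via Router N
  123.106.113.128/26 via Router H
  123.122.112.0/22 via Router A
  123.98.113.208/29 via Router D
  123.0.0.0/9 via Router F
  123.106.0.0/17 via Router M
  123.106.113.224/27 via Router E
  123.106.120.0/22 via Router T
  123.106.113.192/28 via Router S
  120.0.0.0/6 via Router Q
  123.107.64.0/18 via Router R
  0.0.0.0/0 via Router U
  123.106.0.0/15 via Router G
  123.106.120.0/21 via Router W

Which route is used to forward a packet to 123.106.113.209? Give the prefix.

123.106.0.0/17

Entries matching 123.106.113.209:
  0.0.0.0/0 (default, matches everything)
  120.0.0.0/6 (120.0.0.0 - 123.255.255.255)
  122.0.0.0/7 (122.0.0.0 - 123.255.255.255)
  123.0.0.0/9 (123.0.0.0 - 123.127.255.255)
  123.106.0.0/15 (123.106.0.0 - 123.107.255.255)
  123.106.0.0/17 (123.106.0.0 - 123.106.127.255)
Most specific is 123.106.0.0/17.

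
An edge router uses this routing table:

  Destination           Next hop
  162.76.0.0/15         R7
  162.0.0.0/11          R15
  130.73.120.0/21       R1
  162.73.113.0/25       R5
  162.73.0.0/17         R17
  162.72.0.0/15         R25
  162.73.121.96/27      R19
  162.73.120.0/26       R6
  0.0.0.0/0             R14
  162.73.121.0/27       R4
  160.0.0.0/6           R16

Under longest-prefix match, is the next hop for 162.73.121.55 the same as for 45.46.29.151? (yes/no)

no

162.73.121.55: longest match 162.73.0.0/17 -> R17
45.46.29.151: longest match 0.0.0.0/0 -> R14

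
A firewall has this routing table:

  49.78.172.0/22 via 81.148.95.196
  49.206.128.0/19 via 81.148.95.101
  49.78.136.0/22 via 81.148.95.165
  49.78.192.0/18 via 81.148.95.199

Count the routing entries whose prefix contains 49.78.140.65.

No listed prefix contains 49.78.140.65.
Total matching entries: 0.

0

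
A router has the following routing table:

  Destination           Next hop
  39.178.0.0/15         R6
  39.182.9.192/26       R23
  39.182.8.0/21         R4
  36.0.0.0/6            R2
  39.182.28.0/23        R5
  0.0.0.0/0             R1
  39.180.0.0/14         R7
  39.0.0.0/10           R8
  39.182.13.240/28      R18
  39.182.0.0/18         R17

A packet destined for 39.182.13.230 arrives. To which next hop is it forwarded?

Routes whose prefix contains 39.182.13.230:
  0.0.0.0/0 (default, matches everything) -> R1
  36.0.0.0/6 (36.0.0.0 - 39.255.255.255) -> R2
  39.180.0.0/14 (39.180.0.0 - 39.183.255.255) -> R7
  39.182.0.0/18 (39.182.0.0 - 39.182.63.255) -> R17
  39.182.8.0/21 (39.182.8.0 - 39.182.15.255) -> R4
More-specific entries that do NOT match:
  39.182.13.240/28 (39.182.13.240 - 39.182.13.255) does not contain 39.182.13.230
  39.182.9.192/26 (39.182.9.192 - 39.182.9.255) does not contain 39.182.13.230
  39.182.28.0/23 (39.182.28.0 - 39.182.29.255) does not contain 39.182.13.230
Longest matching prefix is /21 -> next hop R4.

R4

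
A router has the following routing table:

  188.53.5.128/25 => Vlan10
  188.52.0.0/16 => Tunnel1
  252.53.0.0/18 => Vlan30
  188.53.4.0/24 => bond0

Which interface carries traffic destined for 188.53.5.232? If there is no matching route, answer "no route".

Vlan10

Routes whose prefix contains 188.53.5.232:
  188.53.5.128/25 (188.53.5.128 - 188.53.5.255) -> Vlan10
Longest matching prefix is /25 -> interface Vlan10.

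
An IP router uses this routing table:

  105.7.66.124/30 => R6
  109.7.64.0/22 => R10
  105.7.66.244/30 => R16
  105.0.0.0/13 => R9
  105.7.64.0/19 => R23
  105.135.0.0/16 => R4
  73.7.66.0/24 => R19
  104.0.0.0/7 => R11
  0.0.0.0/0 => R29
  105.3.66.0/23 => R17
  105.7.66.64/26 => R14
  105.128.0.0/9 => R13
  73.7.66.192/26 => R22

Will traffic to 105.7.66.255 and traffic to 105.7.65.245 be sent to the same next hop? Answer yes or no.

yes

105.7.66.255: longest match 105.7.64.0/19 -> R23
105.7.65.245: longest match 105.7.64.0/19 -> R23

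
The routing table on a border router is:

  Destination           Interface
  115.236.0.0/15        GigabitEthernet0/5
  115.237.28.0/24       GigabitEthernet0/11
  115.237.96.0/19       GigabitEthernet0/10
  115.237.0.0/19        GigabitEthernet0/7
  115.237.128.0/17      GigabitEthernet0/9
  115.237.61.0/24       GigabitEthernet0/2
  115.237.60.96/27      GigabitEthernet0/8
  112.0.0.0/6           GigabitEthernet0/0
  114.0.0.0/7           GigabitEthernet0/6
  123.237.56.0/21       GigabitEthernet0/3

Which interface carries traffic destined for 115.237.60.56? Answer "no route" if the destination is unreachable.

GigabitEthernet0/5

Routes whose prefix contains 115.237.60.56:
  112.0.0.0/6 (112.0.0.0 - 115.255.255.255) -> GigabitEthernet0/0
  114.0.0.0/7 (114.0.0.0 - 115.255.255.255) -> GigabitEthernet0/6
  115.236.0.0/15 (115.236.0.0 - 115.237.255.255) -> GigabitEthernet0/5
More-specific entries that do NOT match:
  115.237.60.96/27 (115.237.60.96 - 115.237.60.127) does not contain 115.237.60.56
  115.237.28.0/24 (115.237.28.0 - 115.237.28.255) does not contain 115.237.60.56
  115.237.61.0/24 (115.237.61.0 - 115.237.61.255) does not contain 115.237.60.56
  123.237.56.0/21 (123.237.56.0 - 123.237.63.255) does not contain 115.237.60.56
  115.237.96.0/19 (115.237.96.0 - 115.237.127.255) does not contain 115.237.60.56
  115.237.0.0/19 (115.237.0.0 - 115.237.31.255) does not contain 115.237.60.56
  115.237.128.0/17 (115.237.128.0 - 115.237.255.255) does not contain 115.237.60.56
Longest matching prefix is /15 -> interface GigabitEthernet0/5.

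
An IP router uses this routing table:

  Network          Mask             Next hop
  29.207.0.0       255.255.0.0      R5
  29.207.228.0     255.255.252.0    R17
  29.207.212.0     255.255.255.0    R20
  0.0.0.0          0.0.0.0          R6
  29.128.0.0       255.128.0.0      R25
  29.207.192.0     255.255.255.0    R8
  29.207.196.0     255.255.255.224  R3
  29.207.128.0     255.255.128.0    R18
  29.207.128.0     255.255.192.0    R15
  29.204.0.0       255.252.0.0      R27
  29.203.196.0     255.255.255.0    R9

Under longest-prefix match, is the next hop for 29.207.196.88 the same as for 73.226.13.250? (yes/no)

29.207.196.88: longest match 29.207.128.0/17 -> R18
73.226.13.250: longest match 0.0.0.0/0 -> R6

no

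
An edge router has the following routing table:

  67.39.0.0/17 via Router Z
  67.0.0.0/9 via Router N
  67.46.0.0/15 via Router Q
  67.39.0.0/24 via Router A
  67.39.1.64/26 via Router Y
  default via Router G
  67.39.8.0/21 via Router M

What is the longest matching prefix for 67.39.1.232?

67.39.0.0/17

Entries matching 67.39.1.232:
  0.0.0.0/0 (default, matches everything)
  67.0.0.0/9 (67.0.0.0 - 67.127.255.255)
  67.39.0.0/17 (67.39.0.0 - 67.39.127.255)
Most specific is 67.39.0.0/17.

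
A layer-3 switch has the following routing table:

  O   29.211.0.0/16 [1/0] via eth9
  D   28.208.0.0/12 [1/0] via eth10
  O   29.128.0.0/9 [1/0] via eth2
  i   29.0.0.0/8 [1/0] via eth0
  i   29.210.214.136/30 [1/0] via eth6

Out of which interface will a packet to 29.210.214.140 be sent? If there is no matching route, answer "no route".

Routes whose prefix contains 29.210.214.140:
  29.0.0.0/8 (29.0.0.0 - 29.255.255.255) -> eth0
  29.128.0.0/9 (29.128.0.0 - 29.255.255.255) -> eth2
More-specific entries that do NOT match:
  29.210.214.136/30 (29.210.214.136 - 29.210.214.139) does not contain 29.210.214.140
  29.211.0.0/16 (29.211.0.0 - 29.211.255.255) does not contain 29.210.214.140
  28.208.0.0/12 (28.208.0.0 - 28.223.255.255) does not contain 29.210.214.140
Longest matching prefix is /9 -> interface eth2.

eth2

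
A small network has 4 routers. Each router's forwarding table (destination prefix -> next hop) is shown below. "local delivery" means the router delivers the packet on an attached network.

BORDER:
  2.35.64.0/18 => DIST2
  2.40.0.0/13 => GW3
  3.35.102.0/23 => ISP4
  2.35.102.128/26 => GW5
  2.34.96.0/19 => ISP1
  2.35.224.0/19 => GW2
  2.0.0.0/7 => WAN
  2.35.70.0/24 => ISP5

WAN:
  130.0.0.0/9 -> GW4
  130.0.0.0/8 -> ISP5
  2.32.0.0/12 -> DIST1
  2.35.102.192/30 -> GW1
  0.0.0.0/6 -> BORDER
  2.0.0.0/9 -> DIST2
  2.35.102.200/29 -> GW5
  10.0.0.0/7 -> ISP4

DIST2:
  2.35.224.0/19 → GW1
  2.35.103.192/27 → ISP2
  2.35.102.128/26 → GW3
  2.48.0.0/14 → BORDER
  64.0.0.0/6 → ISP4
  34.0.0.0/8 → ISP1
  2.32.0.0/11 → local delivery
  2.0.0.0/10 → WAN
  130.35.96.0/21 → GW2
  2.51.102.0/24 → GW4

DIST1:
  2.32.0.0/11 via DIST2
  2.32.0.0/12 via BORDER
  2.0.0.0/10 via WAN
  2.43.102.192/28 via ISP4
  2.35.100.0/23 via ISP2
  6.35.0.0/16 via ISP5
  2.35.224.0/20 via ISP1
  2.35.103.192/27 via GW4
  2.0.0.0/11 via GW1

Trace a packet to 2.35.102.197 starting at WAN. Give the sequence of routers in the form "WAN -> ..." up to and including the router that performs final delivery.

WAN -> DIST1 -> BORDER -> DIST2

At WAN: longest match for 2.35.102.197 is 2.32.0.0/12 -> DIST1
At DIST1: longest match for 2.35.102.197 is 2.32.0.0/12 -> BORDER
At BORDER: longest match for 2.35.102.197 is 2.35.64.0/18 -> DIST2
At DIST2: longest match for 2.35.102.197 is 2.32.0.0/11 -> local delivery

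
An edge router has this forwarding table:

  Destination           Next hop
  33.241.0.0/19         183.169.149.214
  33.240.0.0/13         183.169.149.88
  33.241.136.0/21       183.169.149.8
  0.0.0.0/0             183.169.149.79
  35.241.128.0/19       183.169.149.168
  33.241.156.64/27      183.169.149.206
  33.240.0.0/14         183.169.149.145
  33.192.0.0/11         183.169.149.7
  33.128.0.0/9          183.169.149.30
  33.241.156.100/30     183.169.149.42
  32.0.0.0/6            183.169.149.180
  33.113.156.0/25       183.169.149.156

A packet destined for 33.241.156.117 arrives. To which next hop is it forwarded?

183.169.149.145

Routes whose prefix contains 33.241.156.117:
  0.0.0.0/0 (default, matches everything) -> 183.169.149.79
  32.0.0.0/6 (32.0.0.0 - 35.255.255.255) -> 183.169.149.180
  33.128.0.0/9 (33.128.0.0 - 33.255.255.255) -> 183.169.149.30
  33.240.0.0/13 (33.240.0.0 - 33.247.255.255) -> 183.169.149.88
  33.240.0.0/14 (33.240.0.0 - 33.243.255.255) -> 183.169.149.145
More-specific entries that do NOT match:
  33.241.156.100/30 (33.241.156.100 - 33.241.156.103) does not contain 33.241.156.117
  33.241.156.64/27 (33.241.156.64 - 33.241.156.95) does not contain 33.241.156.117
  33.113.156.0/25 (33.113.156.0 - 33.113.156.127) does not contain 33.241.156.117
  33.241.136.0/21 (33.241.136.0 - 33.241.143.255) does not contain 33.241.156.117
  33.241.0.0/19 (33.241.0.0 - 33.241.31.255) does not contain 33.241.156.117
  35.241.128.0/19 (35.241.128.0 - 35.241.159.255) does not contain 33.241.156.117
Longest matching prefix is /14 -> next hop 183.169.149.145.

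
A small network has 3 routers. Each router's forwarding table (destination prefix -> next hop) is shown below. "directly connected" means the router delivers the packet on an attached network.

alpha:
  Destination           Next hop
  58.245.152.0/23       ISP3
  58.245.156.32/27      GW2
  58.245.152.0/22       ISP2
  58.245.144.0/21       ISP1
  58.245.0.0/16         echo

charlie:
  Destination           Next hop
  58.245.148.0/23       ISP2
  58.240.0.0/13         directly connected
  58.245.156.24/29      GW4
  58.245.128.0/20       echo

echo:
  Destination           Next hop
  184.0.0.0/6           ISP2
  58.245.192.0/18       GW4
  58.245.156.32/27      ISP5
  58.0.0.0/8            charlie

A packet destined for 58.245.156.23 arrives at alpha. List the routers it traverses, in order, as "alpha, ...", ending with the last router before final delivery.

At alpha: longest match for 58.245.156.23 is 58.245.0.0/16 -> echo
At echo: longest match for 58.245.156.23 is 58.0.0.0/8 -> charlie
At charlie: longest match for 58.245.156.23 is 58.240.0.0/13 -> directly connected

alpha, echo, charlie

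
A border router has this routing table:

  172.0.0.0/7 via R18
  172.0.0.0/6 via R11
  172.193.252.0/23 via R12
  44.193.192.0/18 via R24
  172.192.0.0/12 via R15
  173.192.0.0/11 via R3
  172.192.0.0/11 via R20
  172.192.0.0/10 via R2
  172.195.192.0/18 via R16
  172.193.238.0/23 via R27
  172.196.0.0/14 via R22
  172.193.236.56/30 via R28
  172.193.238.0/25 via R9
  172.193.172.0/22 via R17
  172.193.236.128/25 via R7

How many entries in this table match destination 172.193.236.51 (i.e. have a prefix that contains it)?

5

Prefixes containing 172.193.236.51:
  172.0.0.0/6 (172.0.0.0 - 175.255.255.255)
  172.0.0.0/7 (172.0.0.0 - 173.255.255.255)
  172.192.0.0/10 (172.192.0.0 - 172.255.255.255)
  172.192.0.0/11 (172.192.0.0 - 172.223.255.255)
  172.192.0.0/12 (172.192.0.0 - 172.207.255.255)
Total matching entries: 5.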